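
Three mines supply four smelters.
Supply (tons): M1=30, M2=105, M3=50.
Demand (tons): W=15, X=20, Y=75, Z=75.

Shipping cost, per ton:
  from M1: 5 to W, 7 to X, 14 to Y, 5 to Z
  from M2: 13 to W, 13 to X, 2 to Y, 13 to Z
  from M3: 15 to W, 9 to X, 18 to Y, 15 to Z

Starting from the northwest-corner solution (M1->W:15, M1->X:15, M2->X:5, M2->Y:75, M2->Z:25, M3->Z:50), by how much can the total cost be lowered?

150

Current plan cost = 15·5 + 15·7 + 5·13 + 75·2 + 25·13 + 50·15 = 1470.
Optimal plan:
  M1–Z: 30 × 5 = 150
  M2–W: 15 × 13 = 195
  M2–Y: 75 × 2 = 150
  M2–Z: 15 × 13 = 195
  M3–X: 20 × 9 = 180
  M3–Z: 30 × 15 = 450
Optimal cost = 1320.
Saving = 1470 − 1320 = 150.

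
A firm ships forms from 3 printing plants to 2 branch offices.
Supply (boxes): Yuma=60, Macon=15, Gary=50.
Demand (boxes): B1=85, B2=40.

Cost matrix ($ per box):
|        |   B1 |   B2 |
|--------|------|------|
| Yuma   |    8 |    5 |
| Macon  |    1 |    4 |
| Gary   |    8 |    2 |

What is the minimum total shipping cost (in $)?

Optimal allocation:
  Yuma->B1: 60 boxes
  Macon->B1: 15 boxes
  Gary->B1: 10 boxes
  Gary->B2: 40 boxes
Total cost = $655.

655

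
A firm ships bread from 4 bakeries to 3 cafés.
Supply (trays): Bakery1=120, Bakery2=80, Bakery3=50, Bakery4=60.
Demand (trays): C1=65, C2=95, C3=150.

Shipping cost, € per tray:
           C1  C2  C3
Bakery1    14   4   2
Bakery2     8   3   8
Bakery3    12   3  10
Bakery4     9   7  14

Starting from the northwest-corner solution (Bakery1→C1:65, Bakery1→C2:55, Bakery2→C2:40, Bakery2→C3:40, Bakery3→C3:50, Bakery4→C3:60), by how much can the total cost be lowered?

1565

Current plan cost = 65·14 + 55·4 + 40·3 + 40·8 + 50·10 + 60·14 = €2910.
Optimal plan:
  Bakery1–C3: 120 trays
  Bakery2–C1: 5 trays
  Bakery2–C2: 45 trays
  Bakery2–C3: 30 trays
  Bakery3–C2: 50 trays
  Bakery4–C1: 60 trays
Optimal cost = €1345.
Saving = 2910 − 1345 = €1565.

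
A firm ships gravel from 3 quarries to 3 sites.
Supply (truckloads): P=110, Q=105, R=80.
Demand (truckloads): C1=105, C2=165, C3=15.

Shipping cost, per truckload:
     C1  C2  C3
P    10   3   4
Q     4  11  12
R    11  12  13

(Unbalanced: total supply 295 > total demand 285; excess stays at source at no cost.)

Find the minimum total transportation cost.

One minimum-cost allocation:
  P->C2: 110 × 3 = 330
  Q->C1: 105 × 4 = 420
  R->C2: 55 × 12 = 660
  R->C3: 15 × 13 = 195
Total = 330 + 420 + 660 + 195 = 1605.
(Supply check: P ships 110; Q ships 105; R ships 70.)

1605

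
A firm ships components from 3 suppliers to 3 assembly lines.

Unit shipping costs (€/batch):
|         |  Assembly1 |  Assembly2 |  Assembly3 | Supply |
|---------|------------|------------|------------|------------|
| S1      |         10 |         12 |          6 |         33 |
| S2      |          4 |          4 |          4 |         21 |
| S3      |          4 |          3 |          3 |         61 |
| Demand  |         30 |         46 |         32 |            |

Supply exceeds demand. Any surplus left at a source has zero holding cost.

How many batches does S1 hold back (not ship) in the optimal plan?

Minimum-cost shipments:
  S1 to Assembly3: 26 × €6 = €156
  S2 to Assembly1: 21 × €4 = €84
  S3 to Assembly1: 9 × €4 = €36
  S3 to Assembly2: 46 × €3 = €138
  S3 to Assembly3: 6 × €3 = €18
Total cost = €432.
S1 ships 26 of its 33, leaving 7.

7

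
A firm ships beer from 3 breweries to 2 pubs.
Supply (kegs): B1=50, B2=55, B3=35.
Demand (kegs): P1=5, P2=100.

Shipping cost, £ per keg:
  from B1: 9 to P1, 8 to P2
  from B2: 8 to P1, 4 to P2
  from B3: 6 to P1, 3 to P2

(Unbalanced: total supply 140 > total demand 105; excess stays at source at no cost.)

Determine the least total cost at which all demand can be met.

450

An optimal shipping plan:
  B1 to P1: 5 × £9 = £45
  B1 to P2: 10 × £8 = £80
  B2 to P2: 55 × £4 = £220
  B3 to P2: 35 × £3 = £105
Total = 45 + 80 + 220 + 105 = £450.
(Supply check: B1 ships 15; B2 ships 55; B3 ships 35.)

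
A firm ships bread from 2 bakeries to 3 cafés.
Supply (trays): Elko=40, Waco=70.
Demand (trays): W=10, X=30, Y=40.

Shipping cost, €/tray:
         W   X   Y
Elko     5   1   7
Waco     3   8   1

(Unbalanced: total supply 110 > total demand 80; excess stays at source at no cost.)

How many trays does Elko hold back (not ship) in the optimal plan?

Minimum-cost shipments:
  Elko->X: 30 trays
  Waco->W: 10 trays
  Waco->Y: 40 trays
Total cost = €100.
Elko ships 30 of its 40, leaving 10.

10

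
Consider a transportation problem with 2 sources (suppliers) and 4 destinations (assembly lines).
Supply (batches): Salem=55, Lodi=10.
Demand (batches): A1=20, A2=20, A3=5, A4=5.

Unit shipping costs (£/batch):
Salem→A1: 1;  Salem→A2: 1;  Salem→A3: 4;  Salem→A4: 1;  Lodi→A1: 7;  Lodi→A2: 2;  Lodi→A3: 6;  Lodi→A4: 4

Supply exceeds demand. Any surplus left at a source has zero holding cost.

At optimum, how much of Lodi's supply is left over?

10

Minimum-cost shipments:
  Salem→A1: 20 × £1 = £20
  Salem→A2: 20 × £1 = £20
  Salem→A3: 5 × £4 = £20
  Salem→A4: 5 × £1 = £5
Total cost = £65.
Lodi ships 0 of its 10, leaving 10.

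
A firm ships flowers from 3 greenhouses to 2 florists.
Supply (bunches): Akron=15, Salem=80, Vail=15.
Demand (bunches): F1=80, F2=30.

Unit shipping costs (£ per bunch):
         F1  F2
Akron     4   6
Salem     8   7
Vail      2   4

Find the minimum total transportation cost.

700

One minimum-cost allocation:
  Akron→F1: 15 × £4 = £60
  Salem→F1: 50 × £8 = £400
  Salem→F2: 30 × £7 = £210
  Vail→F1: 15 × £2 = £30
Total = 60 + 400 + 210 + 30 = £700.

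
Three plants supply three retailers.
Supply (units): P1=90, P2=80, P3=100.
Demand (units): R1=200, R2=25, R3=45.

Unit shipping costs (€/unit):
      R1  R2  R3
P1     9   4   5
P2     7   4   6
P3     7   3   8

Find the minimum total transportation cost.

1765

Optimal allocation:
  P1 to R1: 20 × €9 = €180
  P1 to R2: 25 × €4 = €100
  P1 to R3: 45 × €5 = €225
  P2 to R1: 80 × €7 = €560
  P3 to R1: 100 × €7 = €700
Total = 180 + 100 + 225 + 560 + 700 = €1765.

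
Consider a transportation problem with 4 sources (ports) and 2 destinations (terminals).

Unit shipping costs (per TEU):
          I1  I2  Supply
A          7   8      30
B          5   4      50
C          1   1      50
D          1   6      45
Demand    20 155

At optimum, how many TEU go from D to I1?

20

Optimal shipments:
  A to I2: 30 × 8 = 240
  B to I2: 50 × 4 = 200
  C to I2: 50 × 1 = 50
  D to I1: 20 × 1 = 20
  D to I2: 25 × 6 = 150
Total cost = 660.
So D→I1 carries 20 TEU.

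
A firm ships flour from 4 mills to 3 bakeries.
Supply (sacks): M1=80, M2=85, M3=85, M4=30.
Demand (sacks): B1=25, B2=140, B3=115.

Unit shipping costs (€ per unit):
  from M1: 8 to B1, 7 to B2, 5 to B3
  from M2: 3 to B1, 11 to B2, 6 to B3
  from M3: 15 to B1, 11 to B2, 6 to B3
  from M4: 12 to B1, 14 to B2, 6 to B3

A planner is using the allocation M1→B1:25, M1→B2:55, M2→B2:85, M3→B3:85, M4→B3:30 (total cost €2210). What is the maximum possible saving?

Current plan cost = 25·8 + 55·7 + 85·11 + 85·6 + 30·6 = €2210.
Optimal plan:
  M1->B2: 80 × €7 = €560
  M2->B1: 25 × €3 = €75
  M2->B2: 60 × €11 = €660
  M3->B3: 85 × €6 = €510
  M4->B3: 30 × €6 = €180
Optimal cost = €1985.
Saving = 2210 − 1985 = €225.

225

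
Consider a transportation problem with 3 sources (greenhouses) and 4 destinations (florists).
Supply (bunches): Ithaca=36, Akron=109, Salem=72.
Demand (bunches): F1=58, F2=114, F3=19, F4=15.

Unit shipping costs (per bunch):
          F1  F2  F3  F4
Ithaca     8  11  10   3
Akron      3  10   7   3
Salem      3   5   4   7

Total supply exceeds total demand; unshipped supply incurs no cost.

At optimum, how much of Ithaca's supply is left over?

11

Minimum-cost shipments:
  Ithaca to F2: 10 bunches
  Ithaca to F4: 15 bunches
  Akron to F1: 58 bunches
  Akron to F2: 32 bunches
  Akron to F3: 19 bunches
  Salem to F2: 72 bunches
Total cost = 1142.
Ithaca ships 25 of its 36, leaving 11.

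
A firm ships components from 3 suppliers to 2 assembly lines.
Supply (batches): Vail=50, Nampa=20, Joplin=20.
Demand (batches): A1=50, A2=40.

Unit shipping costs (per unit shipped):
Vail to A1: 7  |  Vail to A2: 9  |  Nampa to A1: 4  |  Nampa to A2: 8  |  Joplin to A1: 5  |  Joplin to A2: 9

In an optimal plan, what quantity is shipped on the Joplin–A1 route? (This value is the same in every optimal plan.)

Solving gives:
  Vail to A1: 10 × 7 = 70
  Vail to A2: 40 × 9 = 360
  Nampa to A1: 20 × 4 = 80
  Joplin to A1: 20 × 5 = 100
Total cost = 610.
So Joplin→A1 carries 20 batches.

20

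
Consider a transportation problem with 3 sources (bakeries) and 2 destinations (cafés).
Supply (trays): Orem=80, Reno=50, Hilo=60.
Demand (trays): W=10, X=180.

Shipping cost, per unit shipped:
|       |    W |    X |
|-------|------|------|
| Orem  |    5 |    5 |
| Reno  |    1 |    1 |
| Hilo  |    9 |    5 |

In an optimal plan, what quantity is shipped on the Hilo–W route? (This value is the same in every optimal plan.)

0

Solving gives:
  Orem→W: 10 × 5 = 50
  Orem→X: 70 × 5 = 350
  Reno→X: 50 × 1 = 50
  Hilo→X: 60 × 5 = 300
Total cost = 750.
The route Hilo→W is not used.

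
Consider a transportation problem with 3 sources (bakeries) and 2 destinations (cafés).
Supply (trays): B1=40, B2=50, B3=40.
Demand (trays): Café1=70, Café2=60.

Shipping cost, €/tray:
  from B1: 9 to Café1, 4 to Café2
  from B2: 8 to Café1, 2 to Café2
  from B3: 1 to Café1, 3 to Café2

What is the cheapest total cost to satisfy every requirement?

One minimum-cost allocation:
  B1→Café1: 30 × €9 = €270
  B1→Café2: 10 × €4 = €40
  B2→Café2: 50 × €2 = €100
  B3→Café1: 40 × €1 = €40
Total = 270 + 40 + 100 + 40 = €450.

450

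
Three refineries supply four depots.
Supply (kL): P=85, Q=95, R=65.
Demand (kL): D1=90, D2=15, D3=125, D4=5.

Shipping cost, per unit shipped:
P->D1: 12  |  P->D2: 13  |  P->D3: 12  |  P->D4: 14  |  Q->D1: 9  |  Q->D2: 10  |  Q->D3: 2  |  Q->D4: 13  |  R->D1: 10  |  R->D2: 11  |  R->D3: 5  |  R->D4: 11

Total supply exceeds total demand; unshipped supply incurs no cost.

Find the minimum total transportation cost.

An optimal shipping plan:
  P–D1: 60 × 12 = 720
  P–D2: 15 × 13 = 195
  Q–D3: 95 × 2 = 190
  R–D1: 30 × 10 = 300
  R–D3: 30 × 5 = 150
  R–D4: 5 × 11 = 55
Total = 720 + 195 + 190 + 300 + 150 + 55 = 1610.
(Supply check: P ships 75; Q ships 95; R ships 65.)

1610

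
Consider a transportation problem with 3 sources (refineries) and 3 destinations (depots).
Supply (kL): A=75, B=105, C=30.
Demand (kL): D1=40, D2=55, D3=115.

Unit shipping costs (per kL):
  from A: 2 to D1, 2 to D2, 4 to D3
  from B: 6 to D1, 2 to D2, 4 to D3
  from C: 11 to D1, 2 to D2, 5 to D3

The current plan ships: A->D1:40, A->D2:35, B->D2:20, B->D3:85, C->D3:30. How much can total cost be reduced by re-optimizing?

30

Current plan cost = 40·2 + 35·2 + 20·2 + 85·4 + 30·5 = 680.
Optimal plan:
  A to D1: 40 × 2 = 80
  A to D3: 35 × 4 = 140
  B to D2: 25 × 2 = 50
  B to D3: 80 × 4 = 320
  C to D2: 30 × 2 = 60
Optimal cost = 650.
Saving = 680 − 650 = 30.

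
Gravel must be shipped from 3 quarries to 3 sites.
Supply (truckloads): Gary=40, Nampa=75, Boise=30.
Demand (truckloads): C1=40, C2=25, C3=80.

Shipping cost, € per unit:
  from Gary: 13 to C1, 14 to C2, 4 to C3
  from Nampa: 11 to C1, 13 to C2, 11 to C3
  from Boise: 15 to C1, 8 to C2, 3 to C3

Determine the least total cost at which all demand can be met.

1125

A cheapest plan:
  Gary to C3: 40 × €4 = €160
  Nampa to C1: 40 × €11 = €440
  Nampa to C2: 25 × €13 = €325
  Nampa to C3: 10 × €11 = €110
  Boise to C3: 30 × €3 = €90
Total = 160 + 440 + 325 + 110 + 90 = €1125.
(Supply check: Gary ships 40; Nampa ships 75; Boise ships 30.)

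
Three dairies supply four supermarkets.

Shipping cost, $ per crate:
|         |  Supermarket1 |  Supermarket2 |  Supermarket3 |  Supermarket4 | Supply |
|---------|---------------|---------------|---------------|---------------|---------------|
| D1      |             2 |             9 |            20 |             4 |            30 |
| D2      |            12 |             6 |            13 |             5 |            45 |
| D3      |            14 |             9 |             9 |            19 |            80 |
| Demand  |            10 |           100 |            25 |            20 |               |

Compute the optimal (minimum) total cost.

An optimal shipping plan:
  D1->Supermarket1: 10 × $2 = $20
  D1->Supermarket4: 20 × $4 = $80
  D2->Supermarket2: 45 × $6 = $270
  D3->Supermarket2: 55 × $9 = $495
  D3->Supermarket3: 25 × $9 = $225
Total = 20 + 80 + 270 + 495 + 225 = $1090.

1090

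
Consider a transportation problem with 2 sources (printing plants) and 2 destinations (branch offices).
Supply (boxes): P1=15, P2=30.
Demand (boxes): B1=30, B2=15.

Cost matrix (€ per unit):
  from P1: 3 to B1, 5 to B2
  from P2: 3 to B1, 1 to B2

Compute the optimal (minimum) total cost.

105

Optimal allocation:
  P1→B1: 15 boxes
  P2→B1: 15 boxes
  P2→B2: 15 boxes
Total cost = €105.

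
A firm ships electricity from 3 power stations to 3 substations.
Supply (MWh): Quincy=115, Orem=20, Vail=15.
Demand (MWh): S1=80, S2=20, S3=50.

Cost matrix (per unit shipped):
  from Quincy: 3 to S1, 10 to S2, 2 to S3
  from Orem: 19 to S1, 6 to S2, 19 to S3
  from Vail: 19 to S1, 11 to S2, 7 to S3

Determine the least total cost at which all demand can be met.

One minimum-cost allocation:
  Quincy->S1: 80 × 3 = 240
  Quincy->S3: 35 × 2 = 70
  Orem->S2: 20 × 6 = 120
  Vail->S3: 15 × 7 = 105
Total = 240 + 70 + 120 + 105 = 535.

535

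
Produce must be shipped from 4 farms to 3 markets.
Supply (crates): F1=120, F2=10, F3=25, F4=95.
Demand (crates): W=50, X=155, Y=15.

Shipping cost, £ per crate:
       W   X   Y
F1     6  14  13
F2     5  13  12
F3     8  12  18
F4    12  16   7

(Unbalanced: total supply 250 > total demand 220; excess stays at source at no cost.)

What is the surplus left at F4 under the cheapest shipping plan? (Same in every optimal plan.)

30

An optimal plan:
  F1–W: 40 × £6 = £240
  F1–X: 80 × £14 = £1120
  F2–W: 10 × £5 = £50
  F3–X: 25 × £12 = £300
  F4–X: 50 × £16 = £800
  F4–Y: 15 × £7 = £105
Total cost = £2615.
F4 ships 65 of its 95, leaving 30.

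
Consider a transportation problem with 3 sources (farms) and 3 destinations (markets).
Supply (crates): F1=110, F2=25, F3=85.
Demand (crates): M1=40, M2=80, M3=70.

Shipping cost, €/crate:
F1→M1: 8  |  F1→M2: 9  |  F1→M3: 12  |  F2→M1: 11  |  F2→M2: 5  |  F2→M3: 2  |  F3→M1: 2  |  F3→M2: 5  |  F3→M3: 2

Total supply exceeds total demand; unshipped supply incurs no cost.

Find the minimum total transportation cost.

940

A cheapest plan:
  F1 to M2: 80 × €9 = €720
  F2 to M3: 25 × €2 = €50
  F3 to M1: 40 × €2 = €80
  F3 to M3: 45 × €2 = €90
Total = 720 + 50 + 80 + 90 = €940.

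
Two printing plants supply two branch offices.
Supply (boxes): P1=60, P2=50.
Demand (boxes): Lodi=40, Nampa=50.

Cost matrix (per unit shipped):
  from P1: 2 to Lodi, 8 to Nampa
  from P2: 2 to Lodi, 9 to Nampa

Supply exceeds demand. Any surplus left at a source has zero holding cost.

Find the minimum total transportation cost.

480

An optimal shipping plan:
  P1→Lodi: 10 × 2 = 20
  P1→Nampa: 50 × 8 = 400
  P2→Lodi: 30 × 2 = 60
Total = 20 + 400 + 60 = 480.
(Supply check: P1 ships 60; P2 ships 30.)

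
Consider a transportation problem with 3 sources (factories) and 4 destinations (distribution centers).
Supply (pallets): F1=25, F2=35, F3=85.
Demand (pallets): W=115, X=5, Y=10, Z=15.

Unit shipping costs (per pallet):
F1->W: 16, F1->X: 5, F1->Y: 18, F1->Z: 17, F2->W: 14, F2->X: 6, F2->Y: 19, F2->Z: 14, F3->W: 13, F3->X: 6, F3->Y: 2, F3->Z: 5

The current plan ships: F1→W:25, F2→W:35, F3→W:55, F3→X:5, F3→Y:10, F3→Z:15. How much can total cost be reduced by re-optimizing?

20

Current plan cost = 25·16 + 35·14 + 55·13 + 5·6 + 10·2 + 15·5 = 1730.
Optimal plan:
  F1–W: 20 × 16 = 320
  F1–X: 5 × 5 = 25
  F2–W: 35 × 14 = 490
  F3–W: 60 × 13 = 780
  F3–Y: 10 × 2 = 20
  F3–Z: 15 × 5 = 75
Optimal cost = 1710.
Saving = 1730 − 1710 = 20.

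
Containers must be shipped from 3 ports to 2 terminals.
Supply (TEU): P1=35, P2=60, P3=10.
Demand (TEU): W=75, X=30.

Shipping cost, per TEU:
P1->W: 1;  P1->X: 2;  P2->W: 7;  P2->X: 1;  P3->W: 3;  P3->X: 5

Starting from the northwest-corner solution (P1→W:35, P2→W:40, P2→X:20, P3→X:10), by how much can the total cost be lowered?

80

Current plan cost = 35·1 + 40·7 + 20·1 + 10·5 = 385.
Optimal plan:
  P1 to W: 35 × 1 = 35
  P2 to W: 30 × 7 = 210
  P2 to X: 30 × 1 = 30
  P3 to W: 10 × 3 = 30
Optimal cost = 305.
Saving = 385 − 305 = 80.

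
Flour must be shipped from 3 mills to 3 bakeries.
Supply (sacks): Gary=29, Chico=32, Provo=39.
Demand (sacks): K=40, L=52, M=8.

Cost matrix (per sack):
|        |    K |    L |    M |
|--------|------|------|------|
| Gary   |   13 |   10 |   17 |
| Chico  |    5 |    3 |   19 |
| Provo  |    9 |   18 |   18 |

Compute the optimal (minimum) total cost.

One minimum-cost allocation:
  Gary→L: 21 × 10 = 210
  Gary→M: 8 × 17 = 136
  Chico→K: 1 × 5 = 5
  Chico→L: 31 × 3 = 93
  Provo→K: 39 × 9 = 351
Total = 210 + 136 + 5 + 93 + 351 = 795.

795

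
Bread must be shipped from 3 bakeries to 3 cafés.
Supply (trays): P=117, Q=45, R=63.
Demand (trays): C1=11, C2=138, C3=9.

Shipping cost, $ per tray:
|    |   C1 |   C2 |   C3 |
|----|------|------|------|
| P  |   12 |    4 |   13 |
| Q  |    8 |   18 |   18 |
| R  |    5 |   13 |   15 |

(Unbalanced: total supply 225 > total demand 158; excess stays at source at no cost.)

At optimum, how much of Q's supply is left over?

An optimal plan:
  P to C2: 117 × $4 = $468
  R to C1: 11 × $5 = $55
  R to C2: 21 × $13 = $273
  R to C3: 9 × $15 = $135
Total cost = $931.
Q ships 0 of its 45, leaving 45.

45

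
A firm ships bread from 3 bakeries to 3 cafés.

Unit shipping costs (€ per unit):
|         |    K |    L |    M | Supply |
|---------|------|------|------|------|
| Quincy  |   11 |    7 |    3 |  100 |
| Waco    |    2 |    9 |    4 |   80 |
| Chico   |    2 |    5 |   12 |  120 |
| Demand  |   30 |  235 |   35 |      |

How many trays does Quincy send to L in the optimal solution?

Solving gives:
  Quincy to L: 100 × €7 = €700
  Waco to K: 30 × €2 = €60
  Waco to L: 15 × €9 = €135
  Waco to M: 35 × €4 = €140
  Chico to L: 120 × €5 = €600
Total cost = €1635.
So Quincy→L carries 100 trays.

100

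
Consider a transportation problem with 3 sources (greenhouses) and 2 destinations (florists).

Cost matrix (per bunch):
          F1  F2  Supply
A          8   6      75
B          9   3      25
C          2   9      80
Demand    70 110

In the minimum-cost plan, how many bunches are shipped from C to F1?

70

Solving gives:
  A–F2: 75 × 6 = 450
  B–F2: 25 × 3 = 75
  C–F1: 70 × 2 = 140
  C–F2: 10 × 9 = 90
Total cost = 755.
So C→F1 carries 70 bunches.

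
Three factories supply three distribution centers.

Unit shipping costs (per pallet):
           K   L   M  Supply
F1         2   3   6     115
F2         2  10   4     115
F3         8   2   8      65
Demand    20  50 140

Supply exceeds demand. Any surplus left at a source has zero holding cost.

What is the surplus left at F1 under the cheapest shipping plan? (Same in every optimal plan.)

An optimal plan:
  F1–K: 20 × 2 = 40
  F1–M: 25 × 6 = 150
  F2–M: 115 × 4 = 460
  F3–L: 50 × 2 = 100
Total cost = 750.
F1 ships 45 of its 115, leaving 70.

70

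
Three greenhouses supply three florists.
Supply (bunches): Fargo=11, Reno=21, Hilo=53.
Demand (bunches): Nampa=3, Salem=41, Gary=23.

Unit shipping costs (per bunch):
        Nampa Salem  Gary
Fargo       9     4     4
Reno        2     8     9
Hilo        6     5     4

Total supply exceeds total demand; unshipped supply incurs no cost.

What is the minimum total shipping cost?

Optimal allocation:
  Fargo->Salem: 11 × 4 = 44
  Reno->Nampa: 3 × 2 = 6
  Hilo->Salem: 30 × 5 = 150
  Hilo->Gary: 23 × 4 = 92
Total = 44 + 6 + 150 + 92 = 292.

292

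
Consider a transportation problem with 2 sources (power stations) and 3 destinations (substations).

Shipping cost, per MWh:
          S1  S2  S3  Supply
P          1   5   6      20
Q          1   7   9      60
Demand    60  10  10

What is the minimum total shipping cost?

One minimum-cost allocation:
  P→S2: 10 × 5 = 50
  P→S3: 10 × 6 = 60
  Q→S1: 60 × 1 = 60
Total = 50 + 60 + 60 = 170.
(Supply check: P ships 20; Q ships 60.)

170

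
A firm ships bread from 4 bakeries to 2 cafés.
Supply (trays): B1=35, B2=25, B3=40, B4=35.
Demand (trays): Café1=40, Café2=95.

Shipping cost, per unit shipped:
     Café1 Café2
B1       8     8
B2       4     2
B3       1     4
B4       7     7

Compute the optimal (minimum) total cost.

A cheapest plan:
  B1->Café2: 35 trays
  B2->Café2: 25 trays
  B3->Café1: 40 trays
  B4->Café2: 35 trays
Total cost = 615.

615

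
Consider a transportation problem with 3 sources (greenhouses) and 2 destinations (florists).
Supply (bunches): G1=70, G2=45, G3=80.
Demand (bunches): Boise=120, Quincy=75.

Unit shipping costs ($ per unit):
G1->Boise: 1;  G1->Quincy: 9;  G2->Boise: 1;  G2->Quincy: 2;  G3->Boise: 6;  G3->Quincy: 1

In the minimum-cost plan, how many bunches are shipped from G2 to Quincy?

0

Solving gives:
  G1→Boise: 70 bunches
  G2→Boise: 45 bunches
  G3→Boise: 5 bunches
  G3→Quincy: 75 bunches
Total cost = $220.
The route G2→Quincy is not used.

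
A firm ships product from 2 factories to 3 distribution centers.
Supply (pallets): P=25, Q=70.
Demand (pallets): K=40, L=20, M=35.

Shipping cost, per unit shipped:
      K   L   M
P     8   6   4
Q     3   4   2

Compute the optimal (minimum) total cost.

320

One minimum-cost allocation:
  P–L: 20 pallets
  P–M: 5 pallets
  Q–K: 40 pallets
  Q–M: 30 pallets
Total cost = 320.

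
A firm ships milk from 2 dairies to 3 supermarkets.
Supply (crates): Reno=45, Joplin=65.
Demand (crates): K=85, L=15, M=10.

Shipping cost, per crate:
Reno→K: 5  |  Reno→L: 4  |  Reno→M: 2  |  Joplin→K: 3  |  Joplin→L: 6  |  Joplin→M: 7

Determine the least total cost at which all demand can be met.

Optimal allocation:
  Reno to K: 20 × 5 = 100
  Reno to L: 15 × 4 = 60
  Reno to M: 10 × 2 = 20
  Joplin to K: 65 × 3 = 195
Total = 100 + 60 + 20 + 195 = 375.
(Supply check: Reno ships 45; Joplin ships 65.)

375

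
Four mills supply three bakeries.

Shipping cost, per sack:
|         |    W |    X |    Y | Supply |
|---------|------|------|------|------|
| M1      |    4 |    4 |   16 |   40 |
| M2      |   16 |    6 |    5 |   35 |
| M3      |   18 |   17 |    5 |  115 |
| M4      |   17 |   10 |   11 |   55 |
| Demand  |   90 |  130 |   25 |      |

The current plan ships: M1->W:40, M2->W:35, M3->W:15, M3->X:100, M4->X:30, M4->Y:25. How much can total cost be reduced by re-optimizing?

Current plan cost = 40·4 + 35·16 + 15·18 + 100·17 + 30·10 + 25·11 = 3265.
Optimal plan:
  M1–W: 40 × 4 = 160
  M2–X: 35 × 6 = 210
  M3–W: 50 × 18 = 900
  M3–X: 40 × 17 = 680
  M3–Y: 25 × 5 = 125
  M4–X: 55 × 10 = 550
Optimal cost = 2625.
Saving = 3265 − 2625 = 640.

640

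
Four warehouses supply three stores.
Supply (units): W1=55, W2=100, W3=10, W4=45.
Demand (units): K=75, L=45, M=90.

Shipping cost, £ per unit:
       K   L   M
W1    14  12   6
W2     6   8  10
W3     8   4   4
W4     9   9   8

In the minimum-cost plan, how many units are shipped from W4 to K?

0

The minimum-cost plan:
  W1→M: 55 × £6 = £330
  W2→K: 75 × £6 = £450
  W2→L: 25 × £8 = £200
  W3→L: 10 × £4 = £40
  W4→L: 10 × £9 = £90
  W4→M: 35 × £8 = £280
Total cost = £1390.
The route W4→K is not used.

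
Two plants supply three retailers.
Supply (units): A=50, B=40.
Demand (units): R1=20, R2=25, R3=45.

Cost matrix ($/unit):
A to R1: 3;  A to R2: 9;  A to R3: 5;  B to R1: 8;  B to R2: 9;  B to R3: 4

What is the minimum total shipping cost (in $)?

470

One minimum-cost allocation:
  A→R1: 20 × $3 = $60
  A→R2: 25 × $9 = $225
  A→R3: 5 × $5 = $25
  B→R3: 40 × $4 = $160
Total = 60 + 225 + 25 + 160 = $470.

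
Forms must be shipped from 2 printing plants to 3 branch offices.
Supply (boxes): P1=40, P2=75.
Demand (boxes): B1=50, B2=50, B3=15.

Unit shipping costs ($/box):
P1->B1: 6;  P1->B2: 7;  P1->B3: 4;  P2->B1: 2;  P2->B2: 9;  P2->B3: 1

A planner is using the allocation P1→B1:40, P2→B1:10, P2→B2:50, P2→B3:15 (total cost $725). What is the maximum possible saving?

Current plan cost = 40·6 + 10·2 + 50·9 + 15·1 = $725.
Optimal plan:
  P1→B2: 40 boxes
  P2→B1: 50 boxes
  P2→B2: 10 boxes
  P2→B3: 15 boxes
Optimal cost = $485.
Saving = 725 − 485 = $240.

240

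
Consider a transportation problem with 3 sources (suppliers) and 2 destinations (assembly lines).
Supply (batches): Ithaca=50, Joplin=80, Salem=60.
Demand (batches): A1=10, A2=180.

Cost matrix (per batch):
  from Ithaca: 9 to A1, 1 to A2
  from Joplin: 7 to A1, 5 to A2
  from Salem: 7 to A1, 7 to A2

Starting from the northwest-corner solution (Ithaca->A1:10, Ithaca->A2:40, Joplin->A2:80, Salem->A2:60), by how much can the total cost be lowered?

Current plan cost = 10·9 + 40·1 + 80·5 + 60·7 = 950.
Optimal plan:
  Ithaca->A2: 50 batches
  Joplin->A2: 80 batches
  Salem->A1: 10 batches
  Salem->A2: 50 batches
Optimal cost = 870.
Saving = 950 − 870 = 80.

80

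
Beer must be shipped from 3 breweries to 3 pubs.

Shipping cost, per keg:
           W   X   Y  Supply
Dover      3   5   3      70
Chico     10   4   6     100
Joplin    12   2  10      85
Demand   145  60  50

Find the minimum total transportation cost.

A cheapest plan:
  Dover→W: 70 kegs
  Chico→W: 50 kegs
  Chico→Y: 50 kegs
  Joplin→W: 25 kegs
  Joplin→X: 60 kegs
Total cost = 1430.

1430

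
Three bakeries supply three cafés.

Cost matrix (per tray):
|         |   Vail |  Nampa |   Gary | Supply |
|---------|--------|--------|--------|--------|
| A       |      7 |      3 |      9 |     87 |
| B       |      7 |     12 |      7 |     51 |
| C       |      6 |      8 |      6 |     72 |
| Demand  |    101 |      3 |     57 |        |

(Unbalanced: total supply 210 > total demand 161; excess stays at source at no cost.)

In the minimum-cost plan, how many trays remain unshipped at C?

Minimum-cost shipments:
  A->Vail: 35 × 7 = 245
  A->Nampa: 3 × 3 = 9
  B->Vail: 51 × 7 = 357
  C->Vail: 15 × 6 = 90
  C->Gary: 57 × 6 = 342
Total cost = 1043.
C ships 72 of its 72, leaving 0.

0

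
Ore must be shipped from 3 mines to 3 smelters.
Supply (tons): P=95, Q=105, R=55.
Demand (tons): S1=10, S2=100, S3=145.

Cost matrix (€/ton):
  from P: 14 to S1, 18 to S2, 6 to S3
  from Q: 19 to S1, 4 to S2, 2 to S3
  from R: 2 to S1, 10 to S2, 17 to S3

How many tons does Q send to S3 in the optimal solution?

50

The minimum-cost plan:
  P->S3: 95 × €6 = €570
  Q->S2: 55 × €4 = €220
  Q->S3: 50 × €2 = €100
  R->S1: 10 × €2 = €20
  R->S2: 45 × €10 = €450
Total cost = €1360.
So Q→S3 carries 50 tons.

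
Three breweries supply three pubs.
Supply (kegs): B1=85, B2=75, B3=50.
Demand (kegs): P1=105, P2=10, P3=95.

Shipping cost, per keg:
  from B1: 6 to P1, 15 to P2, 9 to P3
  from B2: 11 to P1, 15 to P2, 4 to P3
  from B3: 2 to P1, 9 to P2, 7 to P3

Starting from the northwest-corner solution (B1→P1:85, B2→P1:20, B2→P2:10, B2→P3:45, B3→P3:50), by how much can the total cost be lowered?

Current plan cost = 85·6 + 20·11 + 10·15 + 45·4 + 50·7 = 1410.
Optimal plan:
  B1–P1: 65 × 6 = 390
  B1–P3: 20 × 9 = 180
  B2–P3: 75 × 4 = 300
  B3–P1: 40 × 2 = 80
  B3–P2: 10 × 9 = 90
Optimal cost = 1040.
Saving = 1410 − 1040 = 370.

370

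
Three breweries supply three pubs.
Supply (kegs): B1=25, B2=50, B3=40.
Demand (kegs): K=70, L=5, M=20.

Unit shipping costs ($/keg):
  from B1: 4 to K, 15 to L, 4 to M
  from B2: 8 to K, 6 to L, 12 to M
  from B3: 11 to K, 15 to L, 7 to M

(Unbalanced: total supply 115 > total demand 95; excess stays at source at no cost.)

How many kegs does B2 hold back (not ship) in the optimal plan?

An optimal plan:
  B1->K: 25 × $4 = $100
  B2->K: 45 × $8 = $360
  B2->L: 5 × $6 = $30
  B3->M: 20 × $7 = $140
Total cost = $630.
B2 ships 50 of its 50, leaving 0.

0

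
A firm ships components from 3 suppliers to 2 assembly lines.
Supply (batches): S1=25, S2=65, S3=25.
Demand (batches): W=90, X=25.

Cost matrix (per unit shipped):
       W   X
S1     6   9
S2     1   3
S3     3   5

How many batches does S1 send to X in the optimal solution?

0

The minimum-cost plan:
  S1 to W: 25 × 6 = 150
  S2 to W: 65 × 1 = 65
  S3 to X: 25 × 5 = 125
Total cost = 340.
The route S1→X is not used.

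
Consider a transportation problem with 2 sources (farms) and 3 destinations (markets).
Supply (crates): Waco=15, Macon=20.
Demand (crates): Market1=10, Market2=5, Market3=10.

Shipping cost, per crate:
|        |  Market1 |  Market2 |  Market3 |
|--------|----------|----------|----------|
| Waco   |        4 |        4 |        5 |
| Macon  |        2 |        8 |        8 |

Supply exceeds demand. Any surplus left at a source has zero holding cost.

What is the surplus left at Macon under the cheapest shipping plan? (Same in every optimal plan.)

10

An optimal plan:
  Waco to Market2: 5 crates
  Waco to Market3: 10 crates
  Macon to Market1: 10 crates
Total cost = 90.
Macon ships 10 of its 20, leaving 10.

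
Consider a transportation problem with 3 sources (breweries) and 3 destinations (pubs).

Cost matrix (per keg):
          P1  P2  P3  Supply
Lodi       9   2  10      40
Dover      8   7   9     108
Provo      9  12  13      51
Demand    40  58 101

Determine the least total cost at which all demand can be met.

An optimal shipping plan:
  Lodi->P2: 40 kegs
  Dover->P2: 18 kegs
  Dover->P3: 90 kegs
  Provo->P1: 40 kegs
  Provo->P3: 11 kegs
Total cost = 1519.

1519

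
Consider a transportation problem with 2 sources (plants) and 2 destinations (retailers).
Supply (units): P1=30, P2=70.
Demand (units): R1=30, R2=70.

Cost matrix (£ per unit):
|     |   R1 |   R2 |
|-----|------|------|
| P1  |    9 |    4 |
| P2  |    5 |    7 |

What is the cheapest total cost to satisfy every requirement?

550

One minimum-cost allocation:
  P1 to R2: 30 × £4 = £120
  P2 to R1: 30 × £5 = £150
  P2 to R2: 40 × £7 = £280
Total = 120 + 150 + 280 = £550.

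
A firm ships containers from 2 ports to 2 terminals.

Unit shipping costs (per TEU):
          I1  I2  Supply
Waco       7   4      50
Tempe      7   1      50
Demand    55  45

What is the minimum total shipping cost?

A cheapest plan:
  Waco->I1: 50 × 7 = 350
  Tempe->I1: 5 × 7 = 35
  Tempe->I2: 45 × 1 = 45
Total = 350 + 35 + 45 = 430.

430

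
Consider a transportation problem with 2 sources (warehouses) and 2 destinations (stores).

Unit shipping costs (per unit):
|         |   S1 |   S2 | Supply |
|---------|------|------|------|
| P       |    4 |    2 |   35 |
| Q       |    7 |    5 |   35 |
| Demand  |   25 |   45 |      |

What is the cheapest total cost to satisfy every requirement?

295

A cheapest plan:
  P–S2: 35 × 2 = 70
  Q–S1: 25 × 7 = 175
  Q–S2: 10 × 5 = 50
Total = 70 + 175 + 50 = 295.
(Supply check: P ships 35; Q ships 35.)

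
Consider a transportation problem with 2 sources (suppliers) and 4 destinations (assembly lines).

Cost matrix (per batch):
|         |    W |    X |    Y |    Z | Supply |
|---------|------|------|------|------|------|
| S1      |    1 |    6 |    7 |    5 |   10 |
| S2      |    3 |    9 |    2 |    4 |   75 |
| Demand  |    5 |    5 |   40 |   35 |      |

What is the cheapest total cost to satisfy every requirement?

One minimum-cost allocation:
  S1–W: 5 × 1 = 5
  S1–X: 5 × 6 = 30
  S2–Y: 40 × 2 = 80
  S2–Z: 35 × 4 = 140
Total = 5 + 30 + 80 + 140 = 255.

255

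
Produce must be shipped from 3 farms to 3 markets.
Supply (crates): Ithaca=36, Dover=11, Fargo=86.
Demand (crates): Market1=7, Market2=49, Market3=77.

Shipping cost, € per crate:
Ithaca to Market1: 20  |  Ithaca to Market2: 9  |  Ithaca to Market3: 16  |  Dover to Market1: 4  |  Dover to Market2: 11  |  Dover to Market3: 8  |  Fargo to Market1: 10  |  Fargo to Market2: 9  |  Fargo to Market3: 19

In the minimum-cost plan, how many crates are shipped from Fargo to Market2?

49

Solving gives:
  Ithaca→Market3: 36 × €16 = €576
  Dover→Market3: 11 × €8 = €88
  Fargo→Market1: 7 × €10 = €70
  Fargo→Market2: 49 × €9 = €441
  Fargo→Market3: 30 × €19 = €570
Total cost = €1745.
So Fargo→Market2 carries 49 crates.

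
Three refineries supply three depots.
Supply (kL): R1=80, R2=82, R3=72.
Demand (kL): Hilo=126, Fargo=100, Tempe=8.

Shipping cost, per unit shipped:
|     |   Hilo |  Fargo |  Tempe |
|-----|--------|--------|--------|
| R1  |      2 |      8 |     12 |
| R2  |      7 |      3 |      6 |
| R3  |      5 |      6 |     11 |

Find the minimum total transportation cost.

One minimum-cost allocation:
  R1→Hilo: 80 × 2 = 160
  R2→Fargo: 74 × 3 = 222
  R2→Tempe: 8 × 6 = 48
  R3→Hilo: 46 × 5 = 230
  R3→Fargo: 26 × 6 = 156
Total = 160 + 222 + 48 + 230 + 156 = 816.

816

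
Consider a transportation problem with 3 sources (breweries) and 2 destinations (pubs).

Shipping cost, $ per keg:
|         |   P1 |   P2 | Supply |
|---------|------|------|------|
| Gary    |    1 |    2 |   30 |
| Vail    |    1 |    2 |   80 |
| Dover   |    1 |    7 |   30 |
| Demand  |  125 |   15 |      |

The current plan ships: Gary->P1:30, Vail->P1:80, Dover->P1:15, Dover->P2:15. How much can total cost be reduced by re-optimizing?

Current plan cost = 30·1 + 80·1 + 15·1 + 15·7 = $230.
Optimal plan:
  Gary→P1: 15 × $1 = $15
  Gary→P2: 15 × $2 = $30
  Vail→P1: 80 × $1 = $80
  Dover→P1: 30 × $1 = $30
Optimal cost = $155.
Saving = 230 − 155 = $75.

75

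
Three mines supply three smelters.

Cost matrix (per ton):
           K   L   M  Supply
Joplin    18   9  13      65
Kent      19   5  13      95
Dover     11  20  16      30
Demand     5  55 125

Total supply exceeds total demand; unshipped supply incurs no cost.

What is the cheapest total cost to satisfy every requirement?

One minimum-cost allocation:
  Joplin–M: 65 × 13 = 845
  Kent–L: 55 × 5 = 275
  Kent–M: 40 × 13 = 520
  Dover–K: 5 × 11 = 55
  Dover–M: 20 × 16 = 320
Total = 845 + 275 + 520 + 55 + 320 = 2015.
(Supply check: Joplin ships 65; Kent ships 95; Dover ships 25.)

2015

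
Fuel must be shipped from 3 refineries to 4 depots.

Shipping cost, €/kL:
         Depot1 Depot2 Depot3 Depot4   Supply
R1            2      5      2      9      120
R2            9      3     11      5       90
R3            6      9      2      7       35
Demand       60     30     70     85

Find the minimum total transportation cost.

An optimal shipping plan:
  R1 to Depot1: 60 × €2 = €120
  R1 to Depot2: 25 × €5 = €125
  R1 to Depot3: 35 × €2 = €70
  R2 to Depot2: 5 × €3 = €15
  R2 to Depot4: 85 × €5 = €425
  R3 to Depot3: 35 × €2 = €70
Total = 120 + 125 + 70 + 15 + 425 + 70 = €825.

825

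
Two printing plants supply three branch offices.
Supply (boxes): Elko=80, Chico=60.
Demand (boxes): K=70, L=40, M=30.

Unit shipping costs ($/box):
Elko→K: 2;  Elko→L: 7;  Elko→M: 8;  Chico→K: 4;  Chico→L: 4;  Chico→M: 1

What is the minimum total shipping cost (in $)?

360

Optimal allocation:
  Elko→K: 70 × $2 = $140
  Elko→L: 10 × $7 = $70
  Chico→L: 30 × $4 = $120
  Chico→M: 30 × $1 = $30
Total = 140 + 70 + 120 + 30 = $360.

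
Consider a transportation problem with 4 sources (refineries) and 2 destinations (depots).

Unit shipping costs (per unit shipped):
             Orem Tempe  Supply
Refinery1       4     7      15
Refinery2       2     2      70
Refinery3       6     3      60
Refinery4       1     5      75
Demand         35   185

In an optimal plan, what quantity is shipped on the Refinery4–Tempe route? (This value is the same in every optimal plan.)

Solving gives:
  Refinery1 to Tempe: 15 × 7 = 105
  Refinery2 to Tempe: 70 × 2 = 140
  Refinery3 to Tempe: 60 × 3 = 180
  Refinery4 to Orem: 35 × 1 = 35
  Refinery4 to Tempe: 40 × 5 = 200
Total cost = 660.
So Refinery4→Tempe carries 40 kL.

40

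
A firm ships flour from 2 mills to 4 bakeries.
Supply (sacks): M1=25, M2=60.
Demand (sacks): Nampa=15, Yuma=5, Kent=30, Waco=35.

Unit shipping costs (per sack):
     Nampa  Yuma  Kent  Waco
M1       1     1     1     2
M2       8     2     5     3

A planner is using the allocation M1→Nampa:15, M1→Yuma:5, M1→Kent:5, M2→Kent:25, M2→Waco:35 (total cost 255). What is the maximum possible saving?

Current plan cost = 15·1 + 5·1 + 5·1 + 25·5 + 35·3 = 255.
Optimal plan:
  M1→Nampa: 15 × 1 = 15
  M1→Kent: 10 × 1 = 10
  M2→Yuma: 5 × 2 = 10
  M2→Kent: 20 × 5 = 100
  M2→Waco: 35 × 3 = 105
Optimal cost = 240.
Saving = 255 − 240 = 15.

15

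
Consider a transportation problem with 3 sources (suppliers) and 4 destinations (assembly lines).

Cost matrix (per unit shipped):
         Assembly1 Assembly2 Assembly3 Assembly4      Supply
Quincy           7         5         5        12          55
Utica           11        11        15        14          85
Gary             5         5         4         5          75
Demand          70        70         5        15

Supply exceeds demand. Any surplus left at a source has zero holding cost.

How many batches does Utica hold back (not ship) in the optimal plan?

Minimum-cost shipments:
  Quincy->Assembly2: 55 × 5 = 275
  Utica->Assembly1: 30 × 11 = 330
  Gary->Assembly1: 40 × 5 = 200
  Gary->Assembly2: 15 × 5 = 75
  Gary->Assembly3: 5 × 4 = 20
  Gary->Assembly4: 15 × 5 = 75
Total cost = 975.
Utica ships 30 of its 85, leaving 55.

55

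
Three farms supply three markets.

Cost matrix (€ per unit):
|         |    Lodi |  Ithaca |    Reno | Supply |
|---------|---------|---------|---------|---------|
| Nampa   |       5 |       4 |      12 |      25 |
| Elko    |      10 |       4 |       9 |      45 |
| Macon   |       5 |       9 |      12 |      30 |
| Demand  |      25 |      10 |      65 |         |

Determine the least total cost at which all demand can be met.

A cheapest plan:
  Nampa→Ithaca: 10 × €4 = €40
  Nampa→Reno: 15 × €12 = €180
  Elko→Reno: 45 × €9 = €405
  Macon→Lodi: 25 × €5 = €125
  Macon→Reno: 5 × €12 = €60
Total = 40 + 180 + 405 + 125 + 60 = €810.
(Supply check: Nampa ships 25; Elko ships 45; Macon ships 30.)

810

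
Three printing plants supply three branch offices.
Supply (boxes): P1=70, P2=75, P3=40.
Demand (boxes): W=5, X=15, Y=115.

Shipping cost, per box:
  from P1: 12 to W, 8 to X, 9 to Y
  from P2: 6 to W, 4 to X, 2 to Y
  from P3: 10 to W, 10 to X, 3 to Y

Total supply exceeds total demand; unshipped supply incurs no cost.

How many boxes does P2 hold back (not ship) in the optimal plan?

0

An optimal plan:
  P1–W: 5 × 12 = 60
  P1–X: 15 × 8 = 120
  P2–Y: 75 × 2 = 150
  P3–Y: 40 × 3 = 120
Total cost = 450.
P2 ships 75 of its 75, leaving 0.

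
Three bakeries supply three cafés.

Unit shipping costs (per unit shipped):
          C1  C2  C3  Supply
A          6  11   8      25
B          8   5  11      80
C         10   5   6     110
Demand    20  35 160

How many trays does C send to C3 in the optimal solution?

Optimal shipments:
  A–C3: 25 × 8 = 200
  B–C1: 20 × 8 = 160
  B–C2: 35 × 5 = 175
  B–C3: 25 × 11 = 275
  C–C3: 110 × 6 = 660
Total cost = 1470.
So C→C3 carries 110 trays.

110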